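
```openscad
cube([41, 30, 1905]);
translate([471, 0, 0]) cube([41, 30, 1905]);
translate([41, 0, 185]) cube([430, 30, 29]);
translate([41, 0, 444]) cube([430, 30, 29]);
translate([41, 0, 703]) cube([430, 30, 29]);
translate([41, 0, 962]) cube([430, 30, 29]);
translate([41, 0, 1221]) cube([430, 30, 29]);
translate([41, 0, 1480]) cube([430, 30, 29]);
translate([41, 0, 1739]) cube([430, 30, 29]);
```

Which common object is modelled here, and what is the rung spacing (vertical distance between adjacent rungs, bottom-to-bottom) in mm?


A ladder. The rung spacing is 259 mm.

Two tall 41×30 posts with 7 short bars between them — a ladder. Adjacent rungs sit at z = 185 and z = 444, so the spacing is 444 − 185 = 259 mm.


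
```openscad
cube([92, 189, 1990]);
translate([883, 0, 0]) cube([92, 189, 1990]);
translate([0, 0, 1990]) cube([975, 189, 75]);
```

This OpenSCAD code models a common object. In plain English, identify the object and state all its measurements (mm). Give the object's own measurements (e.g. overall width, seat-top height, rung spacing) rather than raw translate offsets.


A door frame. The clear opening is 791 mm wide and 1990 mm high. Two 92 mm wide jambs, 189 mm deep, stand either side of the opening from the floor to the top of the opening. A 75 mm thick head sits across the top of both jambs, spanning the full outside width of the frame.


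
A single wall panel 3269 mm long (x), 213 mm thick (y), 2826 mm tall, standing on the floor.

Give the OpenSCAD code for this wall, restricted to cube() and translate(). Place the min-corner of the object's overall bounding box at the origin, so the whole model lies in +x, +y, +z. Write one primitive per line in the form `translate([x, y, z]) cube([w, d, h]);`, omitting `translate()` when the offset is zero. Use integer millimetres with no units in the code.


cube([3269, 213, 2826]);


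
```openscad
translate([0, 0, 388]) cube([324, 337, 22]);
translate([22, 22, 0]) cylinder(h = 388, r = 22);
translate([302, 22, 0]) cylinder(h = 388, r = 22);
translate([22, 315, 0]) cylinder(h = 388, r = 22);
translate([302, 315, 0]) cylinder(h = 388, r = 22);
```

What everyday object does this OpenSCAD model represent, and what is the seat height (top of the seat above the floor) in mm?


A stool. The seat height is 410 mm.

A 324×337×22 slab at z = 388 on four corner cylinders — a stool. The seat top is 388 + 22 = 410 mm.


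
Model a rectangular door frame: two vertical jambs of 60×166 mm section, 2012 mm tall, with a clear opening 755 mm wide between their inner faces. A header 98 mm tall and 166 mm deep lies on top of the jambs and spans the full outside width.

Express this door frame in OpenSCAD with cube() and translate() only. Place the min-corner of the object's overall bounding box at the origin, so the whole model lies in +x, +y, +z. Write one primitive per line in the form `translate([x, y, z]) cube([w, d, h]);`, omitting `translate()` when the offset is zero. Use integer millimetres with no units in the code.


cube([60, 166, 2012]);
translate([815, 0, 0]) cube([60, 166, 2012]);
translate([0, 0, 2012]) cube([875, 166, 98]);


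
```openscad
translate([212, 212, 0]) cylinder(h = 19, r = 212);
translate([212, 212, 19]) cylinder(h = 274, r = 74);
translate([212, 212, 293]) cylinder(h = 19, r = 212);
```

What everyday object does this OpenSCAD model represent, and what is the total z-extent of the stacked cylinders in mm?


A spool. The overall height is 312 mm.

Three coaxial cylinders, large–small–large — a spool. Two 19 mm flanges and a 274 mm core give 19 + 274 + 19 = 312 mm.


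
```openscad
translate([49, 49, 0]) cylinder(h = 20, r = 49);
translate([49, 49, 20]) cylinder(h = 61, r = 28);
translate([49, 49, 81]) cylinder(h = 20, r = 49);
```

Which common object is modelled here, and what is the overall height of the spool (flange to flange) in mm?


A spool. The overall height is 101 mm.

Three coaxial cylinders, large–small–large — a spool. Two 20 mm flanges and a 61 mm core give 20 + 61 + 20 = 101 mm.


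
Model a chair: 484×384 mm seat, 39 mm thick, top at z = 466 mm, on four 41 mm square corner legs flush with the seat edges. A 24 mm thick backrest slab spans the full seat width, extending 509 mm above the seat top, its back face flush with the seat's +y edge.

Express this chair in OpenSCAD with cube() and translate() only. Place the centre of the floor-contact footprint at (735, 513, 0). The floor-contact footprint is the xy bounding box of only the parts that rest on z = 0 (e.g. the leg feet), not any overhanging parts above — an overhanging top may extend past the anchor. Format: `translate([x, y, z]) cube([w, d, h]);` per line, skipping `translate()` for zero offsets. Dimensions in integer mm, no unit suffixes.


translate([493, 321, 427]) cube([484, 384, 39]);
translate([493, 321, 0]) cube([41, 41, 427]);
translate([936, 321, 0]) cube([41, 41, 427]);
translate([493, 664, 0]) cube([41, 41, 427]);
translate([936, 664, 0]) cube([41, 41, 427]);
translate([493, 681, 466]) cube([484, 24, 509]);


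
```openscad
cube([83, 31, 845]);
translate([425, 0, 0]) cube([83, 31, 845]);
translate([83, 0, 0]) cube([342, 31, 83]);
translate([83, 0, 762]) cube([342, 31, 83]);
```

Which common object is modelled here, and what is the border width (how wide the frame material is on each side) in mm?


A picture frame. The border width is 83 mm.

Four thin pieces enclosing a rectangular opening — a picture frame. The two full-height stiles are 845 mm tall; the top rail sits at z = 762 and is 83 mm tall, so the border above the opening is 845 − 762 = 83 mm, matching the stile x-width.


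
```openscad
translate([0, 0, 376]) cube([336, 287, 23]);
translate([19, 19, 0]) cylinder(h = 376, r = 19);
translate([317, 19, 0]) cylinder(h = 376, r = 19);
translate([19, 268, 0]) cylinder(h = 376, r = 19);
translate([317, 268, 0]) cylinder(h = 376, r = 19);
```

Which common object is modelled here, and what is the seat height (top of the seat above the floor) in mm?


A stool. The seat height is 399 mm.

A 336×287×23 slab at z = 376 on four corner cylinders — a stool. The seat top is 376 + 23 = 399 mm.


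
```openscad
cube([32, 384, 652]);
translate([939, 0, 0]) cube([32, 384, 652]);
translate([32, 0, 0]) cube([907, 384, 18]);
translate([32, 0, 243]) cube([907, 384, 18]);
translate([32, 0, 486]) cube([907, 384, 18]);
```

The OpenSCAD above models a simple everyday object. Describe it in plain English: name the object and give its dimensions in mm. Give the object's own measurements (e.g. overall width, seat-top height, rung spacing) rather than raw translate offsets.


An open bookshelf. Two side panels, each 32 mm thick, 384 mm deep and 652 mm tall, stand 971 mm apart (outside-to-outside). Between them sit 3 shelves, each 18 mm thick and 384 mm deep, spanning the full gap between the sides. The bottom shelf rests on the floor (its underside at z = 0) and the clear gap between one shelf's top and the next shelf's underside is 225 mm.


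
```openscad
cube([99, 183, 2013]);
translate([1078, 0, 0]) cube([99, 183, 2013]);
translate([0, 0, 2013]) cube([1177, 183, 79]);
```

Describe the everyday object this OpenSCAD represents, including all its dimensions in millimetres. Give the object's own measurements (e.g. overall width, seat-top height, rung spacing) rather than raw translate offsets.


A door frame. The clear opening is 979 mm wide and 2013 mm high. Two 99 mm wide jambs, 183 mm deep, stand either side of the opening from the floor to the top of the opening. A 79 mm thick head sits across the top of both jambs, spanning the full outside width of the frame.


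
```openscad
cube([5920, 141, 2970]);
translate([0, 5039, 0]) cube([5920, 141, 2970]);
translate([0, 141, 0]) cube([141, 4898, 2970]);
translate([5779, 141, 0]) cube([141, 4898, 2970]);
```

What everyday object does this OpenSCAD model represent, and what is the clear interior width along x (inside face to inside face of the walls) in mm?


A house (or room) frame. The interior width is 5638 mm.

Four 2970 mm walls enclosing a rectangle with no floor or roof — a room or house frame. Outside width is 5920 mm and wall thickness is 141 mm, so the interior width is 5920 − 2 × 141 = 5638 mm.


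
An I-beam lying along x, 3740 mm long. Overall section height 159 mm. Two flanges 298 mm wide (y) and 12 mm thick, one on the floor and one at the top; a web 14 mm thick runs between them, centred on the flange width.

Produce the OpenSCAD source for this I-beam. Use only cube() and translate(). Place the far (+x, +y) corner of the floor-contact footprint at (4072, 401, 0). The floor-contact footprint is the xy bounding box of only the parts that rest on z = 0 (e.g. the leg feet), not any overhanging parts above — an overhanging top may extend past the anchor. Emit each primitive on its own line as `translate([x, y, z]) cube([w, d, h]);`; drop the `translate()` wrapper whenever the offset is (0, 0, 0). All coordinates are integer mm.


translate([332, 103, 0]) cube([3740, 298, 12]);
translate([332, 245, 12]) cube([3740, 14, 135]);
translate([332, 103, 147]) cube([3740, 298, 12]);


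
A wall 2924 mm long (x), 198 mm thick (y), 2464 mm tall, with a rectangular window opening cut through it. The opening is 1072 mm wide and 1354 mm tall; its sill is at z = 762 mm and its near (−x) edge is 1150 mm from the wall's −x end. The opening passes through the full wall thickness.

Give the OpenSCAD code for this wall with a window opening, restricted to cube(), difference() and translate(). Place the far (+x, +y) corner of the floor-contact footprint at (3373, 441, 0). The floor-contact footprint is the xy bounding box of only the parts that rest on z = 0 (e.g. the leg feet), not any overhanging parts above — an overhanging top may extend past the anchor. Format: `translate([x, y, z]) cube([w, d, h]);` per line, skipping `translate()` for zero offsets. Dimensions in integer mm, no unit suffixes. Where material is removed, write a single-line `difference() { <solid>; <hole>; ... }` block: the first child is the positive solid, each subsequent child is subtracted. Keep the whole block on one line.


difference() { translate([449, 243, 0]) cube([2924, 198, 2464]); translate([1599, 243, 762]) cube([1072, 198, 1354]); }


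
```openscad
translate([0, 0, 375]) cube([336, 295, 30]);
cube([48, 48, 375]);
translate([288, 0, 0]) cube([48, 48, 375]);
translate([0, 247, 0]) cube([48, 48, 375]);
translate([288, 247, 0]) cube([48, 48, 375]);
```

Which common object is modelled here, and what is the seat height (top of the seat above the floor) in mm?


A stool. The seat height is 405 mm.

A 336×295×30 slab at z = 375 on four corner posts — a stool. The seat top is 375 + 30 = 405 mm.


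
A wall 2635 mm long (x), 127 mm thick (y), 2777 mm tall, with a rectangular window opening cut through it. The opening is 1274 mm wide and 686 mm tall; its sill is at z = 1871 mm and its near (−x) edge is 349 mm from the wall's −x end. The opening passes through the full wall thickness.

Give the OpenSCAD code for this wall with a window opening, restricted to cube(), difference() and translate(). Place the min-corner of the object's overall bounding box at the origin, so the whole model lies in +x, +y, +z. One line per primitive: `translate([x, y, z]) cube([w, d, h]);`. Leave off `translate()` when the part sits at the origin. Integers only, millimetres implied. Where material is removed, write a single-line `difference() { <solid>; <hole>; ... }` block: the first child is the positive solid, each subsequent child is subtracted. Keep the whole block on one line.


difference() { cube([2635, 127, 2777]); translate([349, 0, 1871]) cube([1274, 127, 686]); }


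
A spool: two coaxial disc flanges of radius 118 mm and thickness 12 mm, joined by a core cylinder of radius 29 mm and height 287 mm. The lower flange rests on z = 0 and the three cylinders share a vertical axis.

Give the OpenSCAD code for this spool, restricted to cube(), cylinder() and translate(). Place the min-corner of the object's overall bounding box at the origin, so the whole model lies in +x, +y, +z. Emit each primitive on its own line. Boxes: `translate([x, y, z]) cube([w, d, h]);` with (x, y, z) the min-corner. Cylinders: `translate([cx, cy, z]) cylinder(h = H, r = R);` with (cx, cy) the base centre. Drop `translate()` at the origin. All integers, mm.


translate([118, 118, 0]) cylinder(h = 12, r = 118);
translate([118, 118, 12]) cylinder(h = 287, r = 29);
translate([118, 118, 299]) cylinder(h = 12, r = 118);


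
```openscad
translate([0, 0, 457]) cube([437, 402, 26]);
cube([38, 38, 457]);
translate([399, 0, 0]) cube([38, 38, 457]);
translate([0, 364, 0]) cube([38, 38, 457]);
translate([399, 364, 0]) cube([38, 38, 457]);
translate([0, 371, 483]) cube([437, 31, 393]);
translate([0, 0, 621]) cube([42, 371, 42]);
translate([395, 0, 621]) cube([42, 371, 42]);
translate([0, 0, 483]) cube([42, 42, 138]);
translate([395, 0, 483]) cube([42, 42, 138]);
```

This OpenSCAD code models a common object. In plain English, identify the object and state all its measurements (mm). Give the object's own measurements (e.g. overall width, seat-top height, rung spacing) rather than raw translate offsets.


A chair. The seat is a 437×402×26 mm slab with its top at z = 483 mm, on four 38×38 mm corner legs (flush with the seat edges, standing on z = 0). A flat backrest 31 mm thick, 393 mm tall, spans the full seat width and rises from the seat top along its +y edge, rear face flush with the rear of the seat. Two armrests of 42×42 mm section run along each side from the seat's front edge to the front of the backrest, top faces 180 mm above the seat top and outer faces flush with the seat's x-edges; a 42×42 mm post under the front of each armrest stands on the seat at the front corner.


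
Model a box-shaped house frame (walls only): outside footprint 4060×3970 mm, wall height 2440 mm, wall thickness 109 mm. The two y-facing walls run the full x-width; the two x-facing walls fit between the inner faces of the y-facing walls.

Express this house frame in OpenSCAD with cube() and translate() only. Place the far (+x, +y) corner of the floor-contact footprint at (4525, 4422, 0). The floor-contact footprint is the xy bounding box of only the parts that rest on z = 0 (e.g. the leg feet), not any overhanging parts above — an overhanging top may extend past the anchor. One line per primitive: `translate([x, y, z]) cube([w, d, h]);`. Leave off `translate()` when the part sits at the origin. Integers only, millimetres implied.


translate([465, 452, 0]) cube([4060, 109, 2440]);
translate([465, 4313, 0]) cube([4060, 109, 2440]);
translate([465, 561, 0]) cube([109, 3752, 2440]);
translate([4416, 561, 0]) cube([109, 3752, 2440]);


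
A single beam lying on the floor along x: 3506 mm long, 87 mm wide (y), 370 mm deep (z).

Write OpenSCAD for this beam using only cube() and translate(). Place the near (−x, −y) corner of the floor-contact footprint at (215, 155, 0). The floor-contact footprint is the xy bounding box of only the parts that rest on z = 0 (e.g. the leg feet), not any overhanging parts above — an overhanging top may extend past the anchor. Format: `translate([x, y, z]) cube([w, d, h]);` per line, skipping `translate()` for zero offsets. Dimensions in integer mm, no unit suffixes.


translate([215, 155, 0]) cube([3506, 87, 370]);


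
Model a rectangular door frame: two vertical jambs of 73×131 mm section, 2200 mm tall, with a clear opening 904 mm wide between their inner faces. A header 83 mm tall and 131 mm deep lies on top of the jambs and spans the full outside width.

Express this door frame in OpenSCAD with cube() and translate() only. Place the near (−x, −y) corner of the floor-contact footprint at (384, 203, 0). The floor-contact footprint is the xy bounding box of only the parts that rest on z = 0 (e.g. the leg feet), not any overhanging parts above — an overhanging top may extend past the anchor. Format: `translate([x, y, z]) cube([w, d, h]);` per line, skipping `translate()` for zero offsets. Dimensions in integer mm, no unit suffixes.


translate([384, 203, 0]) cube([73, 131, 2200]);
translate([1361, 203, 0]) cube([73, 131, 2200]);
translate([384, 203, 2200]) cube([1050, 131, 83]);


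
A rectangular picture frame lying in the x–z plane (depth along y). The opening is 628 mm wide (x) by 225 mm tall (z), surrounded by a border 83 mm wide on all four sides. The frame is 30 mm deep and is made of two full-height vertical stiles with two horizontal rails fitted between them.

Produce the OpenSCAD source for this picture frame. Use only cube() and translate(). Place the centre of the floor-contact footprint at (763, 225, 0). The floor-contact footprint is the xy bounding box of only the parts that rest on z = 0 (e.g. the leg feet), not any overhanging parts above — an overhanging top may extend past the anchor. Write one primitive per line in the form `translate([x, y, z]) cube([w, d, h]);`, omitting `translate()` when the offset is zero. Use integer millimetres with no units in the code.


translate([366, 210, 0]) cube([83, 30, 391]);
translate([1077, 210, 0]) cube([83, 30, 391]);
translate([449, 210, 0]) cube([628, 30, 83]);
translate([449, 210, 308]) cube([628, 30, 83]);


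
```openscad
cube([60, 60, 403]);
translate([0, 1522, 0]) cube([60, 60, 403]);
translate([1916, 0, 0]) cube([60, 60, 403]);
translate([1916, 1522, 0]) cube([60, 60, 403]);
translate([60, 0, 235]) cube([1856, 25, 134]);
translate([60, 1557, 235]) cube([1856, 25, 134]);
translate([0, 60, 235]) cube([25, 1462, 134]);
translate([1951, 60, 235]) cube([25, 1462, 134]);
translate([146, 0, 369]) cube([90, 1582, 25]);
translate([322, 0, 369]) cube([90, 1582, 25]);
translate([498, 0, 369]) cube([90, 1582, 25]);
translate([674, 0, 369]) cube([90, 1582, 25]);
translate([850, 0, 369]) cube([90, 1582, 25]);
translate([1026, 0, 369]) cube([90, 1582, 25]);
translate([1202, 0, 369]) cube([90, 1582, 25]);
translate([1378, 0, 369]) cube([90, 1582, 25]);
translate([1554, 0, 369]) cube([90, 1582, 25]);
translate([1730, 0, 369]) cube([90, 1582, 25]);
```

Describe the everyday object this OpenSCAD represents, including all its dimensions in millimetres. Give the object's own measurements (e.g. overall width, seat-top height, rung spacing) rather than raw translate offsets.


A bed frame 1976 mm long (x) by 1582 mm wide (y). Four 60×60 mm corner posts, 403 mm tall, at the corners of the footprint. Four rails of 25 mm thickness and 134 mm height run between adjacent posts with their undersides at z = 235 mm, their outer faces flush with the outside of the frame (the two x-running rails run between the posts' inner faces; the two y-running rails run between the posts' inner faces). 10 slats, each 90 mm wide (x) and 25 mm thick, lie across the top of the two x-running rails, running the full 1582 mm width of the frame in y; along x they sit between the end posts with a 86 mm gap after the −x posts and between neighbouring slats, leaving 96 mm before the +x posts.


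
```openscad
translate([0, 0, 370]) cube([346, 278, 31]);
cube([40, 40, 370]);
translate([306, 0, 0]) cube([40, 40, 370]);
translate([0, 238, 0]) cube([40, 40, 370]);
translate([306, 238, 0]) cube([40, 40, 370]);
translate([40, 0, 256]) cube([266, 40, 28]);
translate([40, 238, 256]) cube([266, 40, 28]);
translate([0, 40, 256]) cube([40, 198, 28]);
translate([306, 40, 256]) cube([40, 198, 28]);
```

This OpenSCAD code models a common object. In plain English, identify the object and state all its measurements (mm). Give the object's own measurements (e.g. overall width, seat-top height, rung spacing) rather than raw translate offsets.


A four-legged stool. The seat is a 346×278×31 mm slab whose top surface is at z = 401 mm; four square legs, each 40×40 mm in cross-section, run from the floor (z = 0) to the underside of the seat, each flush with a corner of the seat. Four stretchers, 40 mm wide and 28 mm tall, connect adjacent legs with their undersides at z = 256 mm, each running between the inner faces of the legs it joins and aligned with the legs' outer faces on the other axis.


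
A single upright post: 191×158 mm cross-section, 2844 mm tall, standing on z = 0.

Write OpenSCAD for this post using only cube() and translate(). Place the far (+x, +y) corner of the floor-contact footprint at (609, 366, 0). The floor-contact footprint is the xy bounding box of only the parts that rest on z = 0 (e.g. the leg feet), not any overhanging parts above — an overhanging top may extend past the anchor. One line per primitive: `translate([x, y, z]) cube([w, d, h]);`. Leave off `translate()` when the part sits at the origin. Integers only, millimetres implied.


translate([418, 208, 0]) cube([191, 158, 2844]);


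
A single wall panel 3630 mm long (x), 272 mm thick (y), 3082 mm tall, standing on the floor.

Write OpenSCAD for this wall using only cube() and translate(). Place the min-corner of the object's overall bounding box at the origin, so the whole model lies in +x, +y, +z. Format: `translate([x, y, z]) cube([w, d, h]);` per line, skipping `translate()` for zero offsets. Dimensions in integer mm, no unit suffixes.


cube([3630, 272, 3082]);


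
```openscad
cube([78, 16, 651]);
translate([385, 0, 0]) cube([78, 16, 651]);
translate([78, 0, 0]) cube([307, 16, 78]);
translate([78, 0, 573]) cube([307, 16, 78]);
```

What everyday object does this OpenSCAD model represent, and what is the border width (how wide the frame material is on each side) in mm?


A picture frame. The border width is 78 mm.

Four thin pieces enclosing a rectangular opening — a picture frame. The two full-height stiles are 651 mm tall; the top rail sits at z = 573 and is 78 mm tall, so the border above the opening is 651 − 573 = 78 mm, matching the stile x-width.


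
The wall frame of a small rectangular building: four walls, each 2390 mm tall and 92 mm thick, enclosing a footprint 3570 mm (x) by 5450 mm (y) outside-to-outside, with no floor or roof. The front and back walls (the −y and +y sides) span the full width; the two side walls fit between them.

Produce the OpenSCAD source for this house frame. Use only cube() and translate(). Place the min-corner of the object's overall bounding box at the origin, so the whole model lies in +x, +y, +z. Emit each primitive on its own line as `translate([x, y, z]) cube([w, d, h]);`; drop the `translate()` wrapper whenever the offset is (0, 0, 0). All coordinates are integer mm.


cube([3570, 92, 2390]);
translate([0, 5358, 0]) cube([3570, 92, 2390]);
translate([0, 92, 0]) cube([92, 5266, 2390]);
translate([3478, 92, 0]) cube([92, 5266, 2390]);


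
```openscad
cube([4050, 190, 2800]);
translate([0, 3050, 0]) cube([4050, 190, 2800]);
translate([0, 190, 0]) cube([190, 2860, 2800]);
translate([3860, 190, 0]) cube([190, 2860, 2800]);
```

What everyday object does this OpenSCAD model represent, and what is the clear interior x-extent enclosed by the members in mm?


A house (or room) frame. The interior width is 3670 mm.

Four 2800 mm walls enclosing a rectangle with no floor or roof — a room or house frame. Outside width is 4050 mm and wall thickness is 190 mm, so the interior width is 4050 − 2 × 190 = 3670 mm.


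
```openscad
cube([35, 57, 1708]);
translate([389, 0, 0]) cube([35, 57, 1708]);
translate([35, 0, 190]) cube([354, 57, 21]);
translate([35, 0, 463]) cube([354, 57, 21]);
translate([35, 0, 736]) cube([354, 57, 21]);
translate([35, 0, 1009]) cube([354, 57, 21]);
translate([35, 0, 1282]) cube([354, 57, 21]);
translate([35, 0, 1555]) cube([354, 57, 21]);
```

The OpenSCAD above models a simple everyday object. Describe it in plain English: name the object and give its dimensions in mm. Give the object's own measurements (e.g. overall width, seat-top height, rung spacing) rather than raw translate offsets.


A straight ladder. Two 35×57 mm vertical rails, 1708 mm tall, stand 424 mm apart (outside-to-outside) with their front faces coplanar on the −y side. 6 rungs, each 57 mm deep and 21 mm tall, span between the inner faces of the rails, front faces flush with the rails. The lowest rung's underside is at z = 190 mm and rungs are spaced 273 mm apart (underside to underside).


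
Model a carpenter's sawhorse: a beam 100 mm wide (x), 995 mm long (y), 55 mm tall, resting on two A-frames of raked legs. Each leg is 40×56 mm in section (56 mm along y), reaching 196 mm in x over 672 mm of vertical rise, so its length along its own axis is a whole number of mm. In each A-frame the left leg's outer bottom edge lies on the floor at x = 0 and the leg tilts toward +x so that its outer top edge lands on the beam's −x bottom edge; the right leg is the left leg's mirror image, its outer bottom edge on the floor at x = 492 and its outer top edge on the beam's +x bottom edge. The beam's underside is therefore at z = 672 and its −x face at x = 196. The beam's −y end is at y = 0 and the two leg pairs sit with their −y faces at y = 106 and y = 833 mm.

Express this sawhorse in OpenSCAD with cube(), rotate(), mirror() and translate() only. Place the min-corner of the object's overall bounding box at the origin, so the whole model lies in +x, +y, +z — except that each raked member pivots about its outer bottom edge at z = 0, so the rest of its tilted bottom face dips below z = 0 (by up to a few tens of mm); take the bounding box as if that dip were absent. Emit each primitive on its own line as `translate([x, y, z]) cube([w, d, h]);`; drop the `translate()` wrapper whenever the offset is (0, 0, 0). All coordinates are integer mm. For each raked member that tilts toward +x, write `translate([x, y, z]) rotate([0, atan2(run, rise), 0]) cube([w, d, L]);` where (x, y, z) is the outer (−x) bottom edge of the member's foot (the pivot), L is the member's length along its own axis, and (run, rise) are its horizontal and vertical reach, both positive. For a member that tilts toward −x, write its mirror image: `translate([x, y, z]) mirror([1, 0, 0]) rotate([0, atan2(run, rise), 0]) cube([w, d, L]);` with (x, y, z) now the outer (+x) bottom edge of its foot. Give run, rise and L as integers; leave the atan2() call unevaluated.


translate([196, 0, 672]) cube([100, 995, 55]);
translate([0, 106, 0]) rotate([0, atan2(196, 672), 0]) cube([40, 56, 700]);
translate([492, 106, 0]) mirror([1, 0, 0]) rotate([0, atan2(196, 672), 0]) cube([40, 56, 700]);
translate([0, 833, 0]) rotate([0, atan2(196, 672), 0]) cube([40, 56, 700]);
translate([492, 833, 0]) mirror([1, 0, 0]) rotate([0, atan2(196, 672), 0]) cube([40, 56, 700]);


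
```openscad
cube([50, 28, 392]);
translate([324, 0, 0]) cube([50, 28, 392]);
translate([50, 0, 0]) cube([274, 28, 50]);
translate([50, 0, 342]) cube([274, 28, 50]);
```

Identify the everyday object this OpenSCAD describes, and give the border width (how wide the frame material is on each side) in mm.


A picture frame. The border width is 50 mm.

Four thin pieces enclosing a rectangular opening — a picture frame. The two full-height stiles are 392 mm tall; the top rail sits at z = 342 and is 50 mm tall, so the border above the opening is 392 − 342 = 50 mm, matching the stile x-width.


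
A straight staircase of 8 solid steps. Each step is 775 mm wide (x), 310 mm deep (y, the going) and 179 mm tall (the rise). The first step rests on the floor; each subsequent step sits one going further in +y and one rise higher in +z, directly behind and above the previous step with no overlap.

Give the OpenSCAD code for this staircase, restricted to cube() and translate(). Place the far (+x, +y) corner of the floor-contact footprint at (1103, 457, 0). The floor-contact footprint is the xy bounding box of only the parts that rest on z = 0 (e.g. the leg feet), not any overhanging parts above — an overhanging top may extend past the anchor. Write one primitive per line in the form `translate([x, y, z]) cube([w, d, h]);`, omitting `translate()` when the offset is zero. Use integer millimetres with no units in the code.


translate([328, 147, 0]) cube([775, 310, 179]);
translate([328, 457, 179]) cube([775, 310, 179]);
translate([328, 767, 358]) cube([775, 310, 179]);
translate([328, 1077, 537]) cube([775, 310, 179]);
translate([328, 1387, 716]) cube([775, 310, 179]);
translate([328, 1697, 895]) cube([775, 310, 179]);
translate([328, 2007, 1074]) cube([775, 310, 179]);
translate([328, 2317, 1253]) cube([775, 310, 179]);


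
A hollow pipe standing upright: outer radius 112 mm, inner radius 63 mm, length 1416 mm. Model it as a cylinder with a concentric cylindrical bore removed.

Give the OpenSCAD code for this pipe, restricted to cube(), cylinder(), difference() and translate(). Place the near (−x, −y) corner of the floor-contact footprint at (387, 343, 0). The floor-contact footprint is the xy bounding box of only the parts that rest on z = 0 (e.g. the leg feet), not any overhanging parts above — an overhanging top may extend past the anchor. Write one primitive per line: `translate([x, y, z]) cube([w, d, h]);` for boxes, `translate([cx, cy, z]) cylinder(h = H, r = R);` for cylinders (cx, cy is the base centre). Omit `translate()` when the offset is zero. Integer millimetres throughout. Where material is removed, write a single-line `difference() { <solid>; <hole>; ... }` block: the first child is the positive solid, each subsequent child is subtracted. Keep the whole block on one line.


difference() { translate([499, 455, 0]) cylinder(h = 1416, r = 112); translate([499, 455, 0]) cylinder(h = 1416, r = 63); }


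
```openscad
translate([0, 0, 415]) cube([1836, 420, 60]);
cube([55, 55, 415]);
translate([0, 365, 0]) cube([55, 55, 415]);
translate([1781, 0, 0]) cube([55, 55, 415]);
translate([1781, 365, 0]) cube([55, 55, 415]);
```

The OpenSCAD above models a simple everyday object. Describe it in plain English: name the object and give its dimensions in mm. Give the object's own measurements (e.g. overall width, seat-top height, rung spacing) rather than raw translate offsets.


A bench: a 1836×420 mm seat slab, 60 mm thick, top at z = 475 mm, on four 55×55 mm square legs flush with the seat corners and standing on z = 0.


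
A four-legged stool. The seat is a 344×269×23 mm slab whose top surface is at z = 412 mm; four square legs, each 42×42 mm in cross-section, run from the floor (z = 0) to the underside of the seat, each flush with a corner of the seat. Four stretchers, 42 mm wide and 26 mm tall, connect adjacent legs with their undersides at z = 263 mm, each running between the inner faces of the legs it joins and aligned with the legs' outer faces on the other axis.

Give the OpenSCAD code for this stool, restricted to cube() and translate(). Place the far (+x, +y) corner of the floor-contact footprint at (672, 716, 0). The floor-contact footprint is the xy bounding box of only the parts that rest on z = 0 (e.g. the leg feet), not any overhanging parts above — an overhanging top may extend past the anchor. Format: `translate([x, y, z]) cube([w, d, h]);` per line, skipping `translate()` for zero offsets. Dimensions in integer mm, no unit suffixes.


// leg_h = 412 - 23 = 389
// stretcher span = 344 - 2*42 = 260
translate([328, 447, 389]) cube([344, 269, 23]);
translate([328, 447, 0]) cube([42, 42, 389]);
translate([630, 447, 0]) cube([42, 42, 389]);
translate([328, 674, 0]) cube([42, 42, 389]);
translate([630, 674, 0]) cube([42, 42, 389]);
translate([370, 447, 263]) cube([260, 42, 26]);
translate([370, 674, 263]) cube([260, 42, 26]);
translate([328, 489, 263]) cube([42, 185, 26]);
translate([630, 489, 263]) cube([42, 185, 26]);


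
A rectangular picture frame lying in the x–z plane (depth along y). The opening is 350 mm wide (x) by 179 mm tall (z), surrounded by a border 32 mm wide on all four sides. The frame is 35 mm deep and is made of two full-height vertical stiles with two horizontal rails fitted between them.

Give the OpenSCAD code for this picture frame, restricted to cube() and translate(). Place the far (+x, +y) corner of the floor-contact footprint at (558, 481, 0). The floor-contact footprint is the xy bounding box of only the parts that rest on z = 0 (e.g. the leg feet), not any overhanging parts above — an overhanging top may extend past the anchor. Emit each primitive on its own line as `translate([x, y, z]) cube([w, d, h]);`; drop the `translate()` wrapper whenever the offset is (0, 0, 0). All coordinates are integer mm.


translate([144, 446, 0]) cube([32, 35, 243]);
translate([526, 446, 0]) cube([32, 35, 243]);
translate([176, 446, 0]) cube([350, 35, 32]);
translate([176, 446, 211]) cube([350, 35, 32]);


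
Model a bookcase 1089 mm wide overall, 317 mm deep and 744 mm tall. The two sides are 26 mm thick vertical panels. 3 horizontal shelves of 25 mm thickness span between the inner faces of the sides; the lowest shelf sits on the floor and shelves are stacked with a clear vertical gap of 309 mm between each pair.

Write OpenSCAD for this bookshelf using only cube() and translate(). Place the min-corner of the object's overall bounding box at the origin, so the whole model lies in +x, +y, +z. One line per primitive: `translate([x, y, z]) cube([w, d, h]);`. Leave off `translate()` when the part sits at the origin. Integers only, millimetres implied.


cube([26, 317, 744]);
translate([1063, 0, 0]) cube([26, 317, 744]);
translate([26, 0, 0]) cube([1037, 317, 25]);
translate([26, 0, 334]) cube([1037, 317, 25]);
translate([26, 0, 668]) cube([1037, 317, 25]);


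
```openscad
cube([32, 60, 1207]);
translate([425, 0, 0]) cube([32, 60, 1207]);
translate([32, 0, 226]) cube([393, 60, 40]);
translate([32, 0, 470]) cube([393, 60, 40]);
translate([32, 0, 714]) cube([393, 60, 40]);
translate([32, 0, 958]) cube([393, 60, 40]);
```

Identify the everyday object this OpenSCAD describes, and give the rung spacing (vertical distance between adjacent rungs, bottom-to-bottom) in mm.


A ladder. The rung spacing is 244 mm.

Two tall 32×60 posts with 4 short bars between them — a ladder. Adjacent rungs sit at z = 226 and z = 470, so the spacing is 470 − 226 = 244 mm.


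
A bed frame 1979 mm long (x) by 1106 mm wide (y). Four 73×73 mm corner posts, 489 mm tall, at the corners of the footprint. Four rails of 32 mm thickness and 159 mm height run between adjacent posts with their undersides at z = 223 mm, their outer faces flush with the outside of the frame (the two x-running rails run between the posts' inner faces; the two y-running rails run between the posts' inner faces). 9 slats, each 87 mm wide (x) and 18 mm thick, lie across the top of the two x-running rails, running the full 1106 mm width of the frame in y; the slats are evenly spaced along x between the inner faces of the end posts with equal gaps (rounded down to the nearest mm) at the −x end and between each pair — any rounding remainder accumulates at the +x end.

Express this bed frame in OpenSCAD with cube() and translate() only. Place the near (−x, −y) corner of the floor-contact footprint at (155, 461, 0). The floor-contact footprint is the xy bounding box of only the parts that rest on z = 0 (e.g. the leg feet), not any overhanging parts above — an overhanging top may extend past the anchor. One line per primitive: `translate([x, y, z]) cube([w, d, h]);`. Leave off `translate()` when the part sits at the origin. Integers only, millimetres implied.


translate([155, 461, 0]) cube([73, 73, 489]);
translate([155, 1494, 0]) cube([73, 73, 489]);
translate([2061, 461, 0]) cube([73, 73, 489]);
translate([2061, 1494, 0]) cube([73, 73, 489]);
translate([228, 461, 223]) cube([1833, 32, 159]);
translate([228, 1535, 223]) cube([1833, 32, 159]);
translate([155, 534, 223]) cube([32, 960, 159]);
translate([2102, 534, 223]) cube([32, 960, 159]);
translate([333, 461, 382]) cube([87, 1106, 18]);
translate([525, 461, 382]) cube([87, 1106, 18]);
translate([717, 461, 382]) cube([87, 1106, 18]);
translate([909, 461, 382]) cube([87, 1106, 18]);
translate([1101, 461, 382]) cube([87, 1106, 18]);
translate([1293, 461, 382]) cube([87, 1106, 18]);
translate([1485, 461, 382]) cube([87, 1106, 18]);
translate([1677, 461, 382]) cube([87, 1106, 18]);
translate([1869, 461, 382]) cube([87, 1106, 18]);


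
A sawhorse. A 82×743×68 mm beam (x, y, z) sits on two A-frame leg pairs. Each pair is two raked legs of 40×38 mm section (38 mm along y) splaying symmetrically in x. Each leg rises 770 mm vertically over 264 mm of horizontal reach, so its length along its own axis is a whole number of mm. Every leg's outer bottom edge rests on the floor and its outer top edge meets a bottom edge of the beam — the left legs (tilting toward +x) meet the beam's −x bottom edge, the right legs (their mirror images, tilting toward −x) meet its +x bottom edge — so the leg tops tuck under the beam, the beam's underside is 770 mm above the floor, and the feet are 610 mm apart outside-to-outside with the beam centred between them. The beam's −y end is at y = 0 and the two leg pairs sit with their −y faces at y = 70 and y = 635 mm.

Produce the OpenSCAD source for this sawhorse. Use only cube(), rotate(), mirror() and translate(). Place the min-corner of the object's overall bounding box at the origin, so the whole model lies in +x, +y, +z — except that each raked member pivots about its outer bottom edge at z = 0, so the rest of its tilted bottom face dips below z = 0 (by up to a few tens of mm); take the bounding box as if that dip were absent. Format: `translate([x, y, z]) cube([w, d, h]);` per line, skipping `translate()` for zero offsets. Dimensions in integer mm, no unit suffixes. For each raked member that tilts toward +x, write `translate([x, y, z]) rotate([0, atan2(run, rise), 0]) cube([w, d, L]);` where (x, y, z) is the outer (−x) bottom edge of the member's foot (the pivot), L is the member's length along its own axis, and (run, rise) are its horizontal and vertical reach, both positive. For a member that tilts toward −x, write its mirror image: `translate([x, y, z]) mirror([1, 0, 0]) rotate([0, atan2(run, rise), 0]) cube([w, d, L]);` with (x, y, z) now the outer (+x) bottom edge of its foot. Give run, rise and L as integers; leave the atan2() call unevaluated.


// leg length = √(264² + 770²) = 814
// right-leg outer foot x = 2·264 + 82 = 610
// beam min-corner = (264, 0, 770)
translate([264, 0, 770]) cube([82, 743, 68]);
translate([0, 70, 0]) rotate([0, atan2(264, 770), 0]) cube([40, 38, 814]);
translate([610, 70, 0]) mirror([1, 0, 0]) rotate([0, atan2(264, 770), 0]) cube([40, 38, 814]);
translate([0, 635, 0]) rotate([0, atan2(264, 770), 0]) cube([40, 38, 814]);
translate([610, 635, 0]) mirror([1, 0, 0]) rotate([0, atan2(264, 770), 0]) cube([40, 38, 814]);


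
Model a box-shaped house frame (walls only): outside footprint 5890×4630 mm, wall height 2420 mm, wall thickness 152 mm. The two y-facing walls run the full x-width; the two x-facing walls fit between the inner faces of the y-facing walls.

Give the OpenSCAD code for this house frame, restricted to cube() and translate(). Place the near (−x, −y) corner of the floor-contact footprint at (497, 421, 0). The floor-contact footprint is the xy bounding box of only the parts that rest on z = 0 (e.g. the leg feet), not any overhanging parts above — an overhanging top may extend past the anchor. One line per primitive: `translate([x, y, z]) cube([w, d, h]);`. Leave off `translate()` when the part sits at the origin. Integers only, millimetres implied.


translate([497, 421, 0]) cube([5890, 152, 2420]);
translate([497, 4899, 0]) cube([5890, 152, 2420]);
translate([497, 573, 0]) cube([152, 4326, 2420]);
translate([6235, 573, 0]) cube([152, 4326, 2420]);


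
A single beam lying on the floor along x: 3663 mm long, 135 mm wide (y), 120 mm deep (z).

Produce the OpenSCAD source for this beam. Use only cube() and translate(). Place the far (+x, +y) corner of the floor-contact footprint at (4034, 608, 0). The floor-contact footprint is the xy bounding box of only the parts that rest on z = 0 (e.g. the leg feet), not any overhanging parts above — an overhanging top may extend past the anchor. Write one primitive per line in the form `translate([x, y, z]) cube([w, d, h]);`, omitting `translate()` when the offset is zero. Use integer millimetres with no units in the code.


translate([371, 473, 0]) cube([3663, 135, 120]);
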